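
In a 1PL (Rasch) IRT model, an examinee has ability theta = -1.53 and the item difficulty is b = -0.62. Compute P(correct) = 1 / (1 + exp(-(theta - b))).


theta - b = -1.53 - -0.62 = -0.91
exp(-(theta - b)) = exp(0.91) = 2.4843
P = 1 / (1 + 2.4843)
P = 0.287

0.287


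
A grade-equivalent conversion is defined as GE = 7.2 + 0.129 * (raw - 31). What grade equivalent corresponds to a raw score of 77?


raw - median = 77 - 31 = 46
slope * diff = 0.129 * 46 = 5.934
GE = 7.2 + 5.934
GE = 13.134

13.134


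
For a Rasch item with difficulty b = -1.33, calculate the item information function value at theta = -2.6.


P = 1/(1+exp(-(-2.6--1.33))) = 0.2193
I = P*(1-P) = 0.2193 * 0.7807
I = 0.1712

0.1712


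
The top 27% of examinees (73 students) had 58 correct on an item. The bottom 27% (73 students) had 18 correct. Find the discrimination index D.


p_upper = 58/73 = 0.7945
p_lower = 18/73 = 0.2466
D = 0.7945 - 0.2466 = 0.5479

0.5479


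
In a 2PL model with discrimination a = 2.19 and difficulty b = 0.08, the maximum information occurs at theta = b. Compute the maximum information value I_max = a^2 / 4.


For 2PL, max info at theta = b = 0.08
I_max = a^2 / 4 = 2.19^2 / 4
= 4.7961 / 4
I_max = 1.199

1.199


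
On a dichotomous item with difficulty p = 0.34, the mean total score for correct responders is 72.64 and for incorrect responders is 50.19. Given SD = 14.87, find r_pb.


q = 1 - p = 0.66
rpb = ((M1 - M0) / SD) * sqrt(p * q)
rpb = ((72.64 - 50.19) / 14.87) * sqrt(0.34 * 0.66)
rpb = 0.7152

0.7152


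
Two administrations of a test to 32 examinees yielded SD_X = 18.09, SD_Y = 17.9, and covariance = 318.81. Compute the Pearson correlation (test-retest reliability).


r = cov(X,Y) / (SD_X * SD_Y)
r = 318.81 / (18.09 * 17.9)
r = 318.81 / 323.811
r = 0.9846

0.9846


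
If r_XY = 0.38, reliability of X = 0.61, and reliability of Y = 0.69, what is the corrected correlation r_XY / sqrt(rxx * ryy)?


r_corrected = rxy / sqrt(rxx * ryy)
= 0.38 / sqrt(0.61 * 0.69)
= 0.38 / sqrt(0.4209)
= 0.38 / 0.648768
r_corrected = 0.5857

0.5857


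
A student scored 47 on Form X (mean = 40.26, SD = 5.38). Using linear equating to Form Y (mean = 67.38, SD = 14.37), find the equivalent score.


slope = SD_Y / SD_X = 14.37 / 5.38 ~ 2.671
intercept = mean_Y - slope * mean_X = 67.38 - (14.37 / 5.38) * 40.26 ~ -40.1546
Y = slope * X + intercept. To avoid rounding drift from the rounded slope/intercept, evaluate the equivalent form Y = mean_Y + SD_Y * (X - mean_X) / SD_X at full precision:
Y = 67.38 + 14.37 * (47 - 40.26) / 5.38
Y = 67.38 + 14.37 * 6.74 / 5.38
Y = 67.38 + 96.8538 / 5.38
Y = 67.38 + 18.0026
Y = 85.3826

85.3826


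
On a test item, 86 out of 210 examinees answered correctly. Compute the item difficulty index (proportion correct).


Item difficulty p = number correct / total examinees
p = 86 / 210
p = 0.4095

0.4095


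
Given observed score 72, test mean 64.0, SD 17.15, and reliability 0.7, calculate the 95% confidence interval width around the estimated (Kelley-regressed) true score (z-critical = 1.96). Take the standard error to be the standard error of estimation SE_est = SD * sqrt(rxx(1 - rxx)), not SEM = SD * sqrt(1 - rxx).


True score estimate = 0.7*72 + 0.3*64.0 = 69.6
SE_est = SD * sqrt(rxx * (1 - rxx)) = 17.15 * sqrt(0.7 * 0.3) = 17.15 * sqrt(0.21) = 7.859117
CI = T_est +/- z * SE_est, so width = 2 * z * SE_est = 2 * 1.96 * 7.859117
Width = 30.8077

30.8077


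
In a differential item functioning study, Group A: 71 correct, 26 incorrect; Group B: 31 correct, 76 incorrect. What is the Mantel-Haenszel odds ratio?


Odds_A = 71/26 = 2.7308
Odds_B = 31/76 = 0.4079
OR = Odds_A / Odds_B = 2.7308 / 0.4079
Exactly, OR = (71 * 76) / (26 * 31) = 5396 / 806
OR = 6.6948

6.6948


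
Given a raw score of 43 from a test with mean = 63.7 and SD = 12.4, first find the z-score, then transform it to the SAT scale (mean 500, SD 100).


z = (X - mean) / SD = (43 - 63.7) / 12.4
z = -20.7 / 12.4
z = -1.6694
SAT-scale = SAT = 500 + 100z
Carry z at full precision (z = -20.7 / 12.4) into the conversion:
SAT-scale = 500 + 100 * (-20.7 / 12.4) = 500 + -2070 / 12.4
SAT-scale = 500 + -166.9355
SAT-scale = 333.0645

333.0645


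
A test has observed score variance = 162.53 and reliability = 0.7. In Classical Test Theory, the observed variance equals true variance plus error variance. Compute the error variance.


var_true = rxx * var_obs = 0.7 * 162.53 = 113.771
var_error = var_obs - var_true
var_error = 162.53 - 113.771
var_error = 48.759

48.759


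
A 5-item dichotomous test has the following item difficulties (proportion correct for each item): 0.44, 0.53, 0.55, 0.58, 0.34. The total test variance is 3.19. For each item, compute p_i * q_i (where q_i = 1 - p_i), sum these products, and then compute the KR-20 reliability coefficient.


For each item, compute p_i * q_i:
  Item 1: 0.44 * 0.56 = 0.2464
  Item 2: 0.53 * 0.47 = 0.2491
  Item 3: 0.55 * 0.45 = 0.2475
  Item 4: 0.58 * 0.42 = 0.2436
  Item 5: 0.34 * 0.66 = 0.2244
Sum(p_i * q_i) = 0.2464 + 0.2491 + 0.2475 + 0.2436 + 0.2244 = 1.211
KR-20 = (k/(k-1)) * (1 - Sum(p_i*q_i) / Var_total)
= (5/4) * (1 - 1.211/3.19)
= 1.25 * 0.6204
KR-20 = 0.7755

0.7755


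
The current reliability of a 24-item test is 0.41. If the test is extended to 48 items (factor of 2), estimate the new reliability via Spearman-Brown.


r_new = (n * rxx) / (1 + (n-1) * rxx)
r_new = (2 * 0.41) / (1 + 1 * 0.41)
r_new = 0.82 / 1.41
r_new = 0.5816

0.5816


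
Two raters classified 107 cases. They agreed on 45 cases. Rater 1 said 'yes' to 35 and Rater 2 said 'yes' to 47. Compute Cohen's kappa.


P_o = 45/107 = 0.420561
P_e = (35*47 + 72*60) / 11449 = 0.521006
kappa = (P_o - P_e) / (1 - P_e)
kappa = (0.420561 - 0.521006) / (1 - 0.521006)
kappa = -0.2097

-0.2097


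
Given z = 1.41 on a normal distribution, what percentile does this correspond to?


CDF(z) = 0.5 * (1 + erf(z/sqrt(2)))
erf(0.997) = 0.8415
CDF = 0.9207
Percentile rank = 0.9207 * 100 = 92.07

92.07


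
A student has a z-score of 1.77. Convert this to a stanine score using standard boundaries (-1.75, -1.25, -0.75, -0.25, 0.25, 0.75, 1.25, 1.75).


Stanine boundaries: [-1.75, -1.25, -0.75, -0.25, 0.25, 0.75, 1.25, 1.75]
z = 1.77
Check each boundary:
  z >= -1.75 -> could be stanine 2
  z >= -1.25 -> could be stanine 3
  z >= -0.75 -> could be stanine 4
  z >= -0.25 -> could be stanine 5
  z >= 0.25 -> could be stanine 6
  z >= 0.75 -> could be stanine 7
  z >= 1.25 -> could be stanine 8
  z >= 1.75 -> could be stanine 9
Highest qualifying boundary gives stanine = 9

9


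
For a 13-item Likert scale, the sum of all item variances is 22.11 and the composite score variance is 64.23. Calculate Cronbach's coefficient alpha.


alpha = (k/(k-1)) * (1 - sum(si^2)/s_total^2)
= (13/12) * (1 - 22.11/64.23)
alpha = 0.7104

0.7104


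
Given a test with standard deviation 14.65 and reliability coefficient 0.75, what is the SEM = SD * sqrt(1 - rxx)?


SEM = SD * sqrt(1 - rxx)
SEM = 14.65 * sqrt(1 - 0.75)
SEM = 14.65 * sqrt(0.25) = 14.65 * 0.5
SEM = 7.325

7.325


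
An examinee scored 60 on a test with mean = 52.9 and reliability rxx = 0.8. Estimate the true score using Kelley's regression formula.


T_est = rxx * X + (1 - rxx) * mean
T_est = 0.8 * 60 + 0.2 * 52.9
T_est = 48.0 + 10.58
T_est = 58.58

58.58


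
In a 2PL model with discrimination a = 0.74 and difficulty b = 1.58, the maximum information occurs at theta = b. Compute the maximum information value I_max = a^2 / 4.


For 2PL, max info at theta = b = 1.58
I_max = a^2 / 4 = 0.74^2 / 4
= 0.5476 / 4
I_max = 0.1369

0.1369


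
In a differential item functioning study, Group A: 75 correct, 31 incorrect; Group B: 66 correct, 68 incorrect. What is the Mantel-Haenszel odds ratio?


Odds_A = 75/31 = 2.4194
Odds_B = 66/68 = 0.9706
OR = Odds_A / Odds_B = 2.4194 / 0.9706
Exactly, OR = (75 * 68) / (31 * 66) = 5100 / 2046
OR = 2.4927

2.4927


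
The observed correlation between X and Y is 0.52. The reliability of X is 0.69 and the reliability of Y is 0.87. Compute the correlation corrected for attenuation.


r_corrected = rxy / sqrt(rxx * ryy)
= 0.52 / sqrt(0.69 * 0.87)
= 0.52 / sqrt(0.6003)
= 0.52 / 0.77479
r_corrected = 0.6711

0.6711


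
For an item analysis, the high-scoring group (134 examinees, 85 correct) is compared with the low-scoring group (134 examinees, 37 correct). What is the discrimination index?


p_upper = 85/134 = 0.6343
p_lower = 37/134 = 0.2761
D = 0.6343 - 0.2761 = 0.3582

0.3582


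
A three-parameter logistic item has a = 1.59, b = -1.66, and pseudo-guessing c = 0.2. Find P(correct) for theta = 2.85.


logit = 1.59*(2.85 - -1.66) = 7.1709
P* = 1/(1 + exp(-7.1709)) = 0.9992
P = 0.2 + (1 - 0.2) * 0.9992
P = 0.9994

0.9994


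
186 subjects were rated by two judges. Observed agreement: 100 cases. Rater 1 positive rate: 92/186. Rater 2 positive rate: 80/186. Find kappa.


P_o = 100/186 = 0.537634
P_e = (92*80 + 94*106) / 34596 = 0.500752
kappa = (P_o - P_e) / (1 - P_e)
kappa = (0.537634 - 0.500752) / (1 - 0.500752)
kappa = 0.0739

0.0739


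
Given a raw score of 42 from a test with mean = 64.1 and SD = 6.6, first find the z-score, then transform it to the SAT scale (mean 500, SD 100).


z = (X - mean) / SD = (42 - 64.1) / 6.6
z = -22.1 / 6.6
z = -3.3485
SAT-scale = SAT = 500 + 100z
Carry z at full precision (z = -22.1 / 6.6) into the conversion:
SAT-scale = 500 + 100 * (-22.1 / 6.6) = 500 + -2210 / 6.6
SAT-scale = 500 + -334.8485
SAT-scale = 165.1515

165.1515


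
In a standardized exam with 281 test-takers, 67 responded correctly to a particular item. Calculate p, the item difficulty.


Item difficulty p = number correct / total examinees
p = 67 / 281
p = 0.2384

0.2384


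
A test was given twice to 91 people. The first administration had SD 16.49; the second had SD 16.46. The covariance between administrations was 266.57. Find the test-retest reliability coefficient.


r = cov(X,Y) / (SD_X * SD_Y)
r = 266.57 / (16.49 * 16.46)
r = 266.57 / 271.4254
r = 0.9821

0.9821


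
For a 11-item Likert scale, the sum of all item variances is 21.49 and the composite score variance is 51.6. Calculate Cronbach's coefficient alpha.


alpha = (k/(k-1)) * (1 - sum(si^2)/s_total^2)
= (11/10) * (1 - 21.49/51.6)
alpha = 0.6419

0.6419


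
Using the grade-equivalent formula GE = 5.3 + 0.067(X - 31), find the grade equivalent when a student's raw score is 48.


raw - median = 48 - 31 = 17
slope * diff = 0.067 * 17 = 1.139
GE = 5.3 + 1.139
GE = 6.439

6.439


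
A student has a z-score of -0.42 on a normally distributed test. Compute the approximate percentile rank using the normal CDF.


CDF(z) = 0.5 * (1 + erf(z/sqrt(2)))
erf(-0.297) = -0.3255
CDF = 0.3372
Percentile rank = 0.3372 * 100 = 33.72

33.72


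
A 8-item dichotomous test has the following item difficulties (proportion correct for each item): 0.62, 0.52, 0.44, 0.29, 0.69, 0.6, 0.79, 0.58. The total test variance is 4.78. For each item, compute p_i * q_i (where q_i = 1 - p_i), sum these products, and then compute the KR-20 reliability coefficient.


For each item, compute p_i * q_i:
  Item 1: 0.62 * 0.38 = 0.2356
  Item 2: 0.52 * 0.48 = 0.2496
  Item 3: 0.44 * 0.56 = 0.2464
  Item 4: 0.29 * 0.71 = 0.2059
  Item 5: 0.69 * 0.31 = 0.2139
  Item 6: 0.6 * 0.4 = 0.24
  Item 7: 0.79 * 0.21 = 0.1659
  Item 8: 0.58 * 0.42 = 0.2436
Sum(p_i * q_i) = 0.2356 + 0.2496 + 0.2464 + 0.2059 + 0.2139 + 0.24 + 0.1659 + 0.2436 = 1.8009
KR-20 = (k/(k-1)) * (1 - Sum(p_i*q_i) / Var_total)
= (8/7) * (1 - 1.8009/4.78)
= 1.1429 * 0.6232
KR-20 = 0.7123

0.7123


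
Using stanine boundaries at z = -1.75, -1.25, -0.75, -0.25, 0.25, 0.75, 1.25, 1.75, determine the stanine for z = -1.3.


Stanine boundaries: [-1.75, -1.25, -0.75, -0.25, 0.25, 0.75, 1.25, 1.75]
z = -1.3
Check each boundary:
  z >= -1.75 -> could be stanine 2
  z < -1.25
  z < -0.75
  z < -0.25
  z < 0.25
  z < 0.75
  z < 1.25
  z < 1.75
Highest qualifying boundary gives stanine = 2

2


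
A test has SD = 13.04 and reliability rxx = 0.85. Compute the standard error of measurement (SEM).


SEM = SD * sqrt(1 - rxx)
SEM = 13.04 * sqrt(1 - 0.85)
SEM = 13.04 * sqrt(0.15) = 13.04 * 0.387298
SEM = 5.0504

5.0504


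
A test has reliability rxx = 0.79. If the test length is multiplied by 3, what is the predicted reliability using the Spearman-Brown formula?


r_new = (n * rxx) / (1 + (n-1) * rxx)
r_new = (3 * 0.79) / (1 + 2 * 0.79)
r_new = 2.37 / 2.58
r_new = 0.9186

0.9186


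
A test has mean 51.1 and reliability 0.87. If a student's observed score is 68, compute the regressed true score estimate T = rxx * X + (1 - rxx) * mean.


T_est = rxx * X + (1 - rxx) * mean
T_est = 0.87 * 68 + 0.13 * 51.1
T_est = 59.16 + 6.643
T_est = 65.803

65.803


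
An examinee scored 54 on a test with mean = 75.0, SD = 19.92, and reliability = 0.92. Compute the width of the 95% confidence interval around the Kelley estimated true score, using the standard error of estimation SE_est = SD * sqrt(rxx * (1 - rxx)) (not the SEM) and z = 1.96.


True score estimate = 0.92*54 + 0.08*75.0 = 55.68
SE_est = SD * sqrt(rxx * (1 - rxx)) = 19.92 * sqrt(0.92 * 0.08) = 19.92 * sqrt(0.0736) = 5.404161
CI = T_est +/- z * SE_est, so width = 2 * z * SE_est = 2 * 1.96 * 5.404161
Width = 21.1843

21.1843


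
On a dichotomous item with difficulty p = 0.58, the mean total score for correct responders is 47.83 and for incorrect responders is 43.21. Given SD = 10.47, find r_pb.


q = 1 - p = 0.42
rpb = ((M1 - M0) / SD) * sqrt(p * q)
rpb = ((47.83 - 43.21) / 10.47) * sqrt(0.58 * 0.42)
rpb = 0.2178

0.2178


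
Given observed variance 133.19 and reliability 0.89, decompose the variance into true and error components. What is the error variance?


var_true = rxx * var_obs = 0.89 * 133.19 = 118.5391
var_error = var_obs - var_true
var_error = 133.19 - 118.5391
var_error = 14.6509

14.6509


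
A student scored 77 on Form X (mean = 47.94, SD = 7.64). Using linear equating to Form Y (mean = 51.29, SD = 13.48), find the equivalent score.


slope = SD_Y / SD_X = 13.48 / 7.64 ~ 1.7644
intercept = mean_Y - slope * mean_X = 51.29 - (13.48 / 7.64) * 47.94 ~ -33.2952
Y = slope * X + intercept. To avoid rounding drift from the rounded slope/intercept, evaluate the equivalent form Y = mean_Y + SD_Y * (X - mean_X) / SD_X at full precision:
Y = 51.29 + 13.48 * (77 - 47.94) / 7.64
Y = 51.29 + 13.48 * 29.06 / 7.64
Y = 51.29 + 391.7288 / 7.64
Y = 51.29 + 51.2734
Y = 102.5634

102.5634


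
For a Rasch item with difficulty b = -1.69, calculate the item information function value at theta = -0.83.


P = 1/(1+exp(-(-0.83--1.69))) = 0.7027
I = P*(1-P) = 0.7027 * 0.2973
I = 0.2089

0.2089


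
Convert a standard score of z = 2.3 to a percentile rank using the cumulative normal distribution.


CDF(z) = 0.5 * (1 + erf(z/sqrt(2)))
erf(1.6263) = 0.9786
CDF = 0.9893
Percentile rank = 0.9893 * 100 = 98.93

98.93


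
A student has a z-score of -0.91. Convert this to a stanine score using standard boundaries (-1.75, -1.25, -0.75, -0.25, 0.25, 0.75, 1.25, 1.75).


Stanine boundaries: [-1.75, -1.25, -0.75, -0.25, 0.25, 0.75, 1.25, 1.75]
z = -0.91
Check each boundary:
  z >= -1.75 -> could be stanine 2
  z >= -1.25 -> could be stanine 3
  z < -0.75
  z < -0.25
  z < 0.25
  z < 0.75
  z < 1.25
  z < 1.75
Highest qualifying boundary gives stanine = 3

3


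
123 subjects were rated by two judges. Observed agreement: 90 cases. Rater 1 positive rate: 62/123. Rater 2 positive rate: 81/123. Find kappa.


P_o = 90/123 = 0.731707
P_e = (62*81 + 61*42) / 15129 = 0.501289
kappa = (P_o - P_e) / (1 - P_e)
kappa = (0.731707 - 0.501289) / (1 - 0.501289)
kappa = 0.462

0.462


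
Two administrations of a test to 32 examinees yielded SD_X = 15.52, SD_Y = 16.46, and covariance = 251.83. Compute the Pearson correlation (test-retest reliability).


r = cov(X,Y) / (SD_X * SD_Y)
r = 251.83 / (15.52 * 16.46)
r = 251.83 / 255.4592
r = 0.9858

0.9858


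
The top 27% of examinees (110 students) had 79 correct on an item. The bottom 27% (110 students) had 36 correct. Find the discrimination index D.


p_upper = 79/110 = 0.7182
p_lower = 36/110 = 0.3273
D = 0.7182 - 0.3273 = 0.3909

0.3909


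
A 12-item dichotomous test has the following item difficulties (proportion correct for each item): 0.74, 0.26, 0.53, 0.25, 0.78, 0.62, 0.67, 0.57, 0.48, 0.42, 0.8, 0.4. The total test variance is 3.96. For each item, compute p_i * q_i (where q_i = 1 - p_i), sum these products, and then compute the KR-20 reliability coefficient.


For each item, compute p_i * q_i:
  Item 1: 0.74 * 0.26 = 0.1924
  Item 2: 0.26 * 0.74 = 0.1924
  Item 3: 0.53 * 0.47 = 0.2491
  Item 4: 0.25 * 0.75 = 0.1875
  Item 5: 0.78 * 0.22 = 0.1716
  Item 6: 0.62 * 0.38 = 0.2356
  Item 7: 0.67 * 0.33 = 0.2211
  Item 8: 0.57 * 0.43 = 0.2451
  Item 9: 0.48 * 0.52 = 0.2496
  Item 10: 0.42 * 0.58 = 0.2436
  Item 11: 0.8 * 0.2 = 0.16
  Item 12: 0.4 * 0.6 = 0.24
Sum(p_i * q_i) = 0.1924 + 0.1924 + 0.2491 + 0.1875 + 0.1716 + 0.2356 + 0.2211 + 0.2451 + 0.2496 + 0.2436 + 0.16 + 0.24 = 2.588
KR-20 = (k/(k-1)) * (1 - Sum(p_i*q_i) / Var_total)
= (12/11) * (1 - 2.588/3.96)
= 1.0909 * 0.3465
KR-20 = 0.378

0.378


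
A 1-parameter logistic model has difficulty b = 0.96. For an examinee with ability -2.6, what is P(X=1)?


theta - b = -2.6 - 0.96 = -3.56
exp(-(theta - b)) = exp(3.56) = 35.1632
P = 1 / (1 + 35.1632)
P = 0.0277

0.0277


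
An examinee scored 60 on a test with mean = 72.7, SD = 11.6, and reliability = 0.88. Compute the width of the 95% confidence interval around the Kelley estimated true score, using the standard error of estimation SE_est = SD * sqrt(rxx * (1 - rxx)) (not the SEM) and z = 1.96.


True score estimate = 0.88*60 + 0.12*72.7 = 61.524
SE_est = SD * sqrt(rxx * (1 - rxx)) = 11.6 * sqrt(0.88 * 0.12) = 11.6 * sqrt(0.1056) = 3.769554
CI = T_est +/- z * SE_est, so width = 2 * z * SE_est = 2 * 1.96 * 3.769554
Width = 14.7767

14.7767


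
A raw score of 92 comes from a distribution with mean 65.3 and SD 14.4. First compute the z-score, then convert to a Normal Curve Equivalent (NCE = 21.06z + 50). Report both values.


z = (X - mean) / SD = (92 - 65.3) / 14.4
z = 26.7 / 14.4
z = 1.8542
NCE = NCE = 21.06z + 50
Carry z at full precision (z = 26.7 / 14.4) into the conversion:
NCE = 21.06 * (26.7 / 14.4) + 50 = 562.302 / 14.4 + 50
NCE = 39.0487 + 50
NCE = 89.0487

89.0487


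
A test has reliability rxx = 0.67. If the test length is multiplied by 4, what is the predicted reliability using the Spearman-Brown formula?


r_new = (n * rxx) / (1 + (n-1) * rxx)
r_new = (4 * 0.67) / (1 + 3 * 0.67)
r_new = 2.68 / 3.01
r_new = 0.8904

0.8904


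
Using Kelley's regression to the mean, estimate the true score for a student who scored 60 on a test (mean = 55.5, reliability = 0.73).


T_est = rxx * X + (1 - rxx) * mean
T_est = 0.73 * 60 + 0.27 * 55.5
T_est = 43.8 + 14.985
T_est = 58.785

58.785


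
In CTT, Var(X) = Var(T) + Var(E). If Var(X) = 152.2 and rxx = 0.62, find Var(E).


var_true = rxx * var_obs = 0.62 * 152.2 = 94.364
var_error = var_obs - var_true
var_error = 152.2 - 94.364
var_error = 57.836

57.836


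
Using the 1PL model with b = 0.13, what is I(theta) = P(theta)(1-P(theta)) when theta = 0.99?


P = 1/(1+exp(-(0.99-0.13))) = 0.7027
I = P*(1-P) = 0.7027 * 0.2973
I = 0.2089

0.2089


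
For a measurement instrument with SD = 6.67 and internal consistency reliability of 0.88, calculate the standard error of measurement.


SEM = SD * sqrt(1 - rxx)
SEM = 6.67 * sqrt(1 - 0.88)
SEM = 6.67 * sqrt(0.12) = 6.67 * 0.34641
SEM = 2.3106

2.3106


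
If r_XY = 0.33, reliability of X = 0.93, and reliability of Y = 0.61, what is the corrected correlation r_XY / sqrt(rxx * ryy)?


r_corrected = rxy / sqrt(rxx * ryy)
= 0.33 / sqrt(0.93 * 0.61)
= 0.33 / sqrt(0.5673)
= 0.33 / 0.753193
r_corrected = 0.4381

0.4381


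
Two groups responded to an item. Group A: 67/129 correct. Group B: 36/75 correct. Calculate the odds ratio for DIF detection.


Odds_A = 67/62 = 1.0806
Odds_B = 36/39 = 0.9231
OR = Odds_A / Odds_B = 1.0806 / 0.9231
Exactly, OR = (67 * 39) / (62 * 36) = 2613 / 2232
OR = 1.1707

1.1707


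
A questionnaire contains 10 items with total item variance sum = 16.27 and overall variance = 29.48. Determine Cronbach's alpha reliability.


alpha = (k/(k-1)) * (1 - sum(si^2)/s_total^2)
= (10/9) * (1 - 16.27/29.48)
alpha = 0.4979

0.4979


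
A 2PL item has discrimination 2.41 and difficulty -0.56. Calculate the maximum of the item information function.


For 2PL, max info at theta = b = -0.56
I_max = a^2 / 4 = 2.41^2 / 4
= 5.8081 / 4
I_max = 1.452

1.452


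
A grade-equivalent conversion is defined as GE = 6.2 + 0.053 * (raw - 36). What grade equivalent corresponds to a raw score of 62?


raw - median = 62 - 36 = 26
slope * diff = 0.053 * 26 = 1.378
GE = 6.2 + 1.378
GE = 7.578

7.578


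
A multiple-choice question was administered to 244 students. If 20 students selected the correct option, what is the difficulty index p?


Item difficulty p = number correct / total examinees
p = 20 / 244
p = 0.082

0.082


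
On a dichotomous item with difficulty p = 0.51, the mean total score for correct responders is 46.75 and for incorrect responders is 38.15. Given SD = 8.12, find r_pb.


q = 1 - p = 0.49
rpb = ((M1 - M0) / SD) * sqrt(p * q)
rpb = ((46.75 - 38.15) / 8.12) * sqrt(0.51 * 0.49)
rpb = 0.5295

0.5295


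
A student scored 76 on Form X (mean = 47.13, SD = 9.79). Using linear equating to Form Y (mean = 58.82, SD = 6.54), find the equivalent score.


slope = SD_Y / SD_X = 6.54 / 9.79 ~ 0.668
intercept = mean_Y - slope * mean_X = 58.82 - (6.54 / 9.79) * 47.13 ~ 27.3358
Y = slope * X + intercept. To avoid rounding drift from the rounded slope/intercept, evaluate the equivalent form Y = mean_Y + SD_Y * (X - mean_X) / SD_X at full precision:
Y = 58.82 + 6.54 * (76 - 47.13) / 9.79
Y = 58.82 + 6.54 * 28.87 / 9.79
Y = 58.82 + 188.8098 / 9.79
Y = 58.82 + 19.286
Y = 78.106

78.106


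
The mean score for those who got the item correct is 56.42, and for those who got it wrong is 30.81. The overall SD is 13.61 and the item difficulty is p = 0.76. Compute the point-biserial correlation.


q = 1 - p = 0.24
rpb = ((M1 - M0) / SD) * sqrt(p * q)
rpb = ((56.42 - 30.81) / 13.61) * sqrt(0.76 * 0.24)
rpb = 0.8036

0.8036


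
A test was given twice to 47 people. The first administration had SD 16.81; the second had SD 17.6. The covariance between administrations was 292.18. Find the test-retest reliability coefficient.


r = cov(X,Y) / (SD_X * SD_Y)
r = 292.18 / (16.81 * 17.6)
r = 292.18 / 295.856
r = 0.9876

0.9876


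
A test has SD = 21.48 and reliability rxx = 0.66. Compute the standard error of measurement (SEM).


SEM = SD * sqrt(1 - rxx)
SEM = 21.48 * sqrt(1 - 0.66)
SEM = 21.48 * sqrt(0.34) = 21.48 * 0.583095
SEM = 12.5249

12.5249


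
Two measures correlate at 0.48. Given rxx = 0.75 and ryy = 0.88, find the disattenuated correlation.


r_corrected = rxy / sqrt(rxx * ryy)
= 0.48 / sqrt(0.75 * 0.88)
= 0.48 / sqrt(0.66)
= 0.48 / 0.812404
r_corrected = 0.5908

0.5908


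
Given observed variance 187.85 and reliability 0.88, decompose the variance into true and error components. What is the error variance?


var_true = rxx * var_obs = 0.88 * 187.85 = 165.308
var_error = var_obs - var_true
var_error = 187.85 - 165.308
var_error = 22.542

22.542


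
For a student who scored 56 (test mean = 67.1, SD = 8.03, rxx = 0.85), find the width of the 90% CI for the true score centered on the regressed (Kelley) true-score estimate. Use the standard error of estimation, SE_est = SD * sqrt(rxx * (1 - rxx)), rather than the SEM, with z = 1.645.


True score estimate = 0.85*56 + 0.15*67.1 = 57.665
SE_est = SD * sqrt(rxx * (1 - rxx)) = 8.03 * sqrt(0.85 * 0.15) = 8.03 * sqrt(0.1275) = 2.867284
CI = T_est +/- z * SE_est, so width = 2 * z * SE_est = 2 * 1.645 * 2.867284
Width = 9.4334

9.4334


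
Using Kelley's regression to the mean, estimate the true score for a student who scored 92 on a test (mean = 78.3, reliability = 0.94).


T_est = rxx * X + (1 - rxx) * mean
T_est = 0.94 * 92 + 0.06 * 78.3
T_est = 86.48 + 4.698
T_est = 91.178

91.178


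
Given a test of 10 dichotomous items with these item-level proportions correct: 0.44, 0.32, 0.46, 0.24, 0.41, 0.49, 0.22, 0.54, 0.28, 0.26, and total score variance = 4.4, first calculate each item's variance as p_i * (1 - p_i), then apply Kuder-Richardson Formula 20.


For each item, compute p_i * q_i:
  Item 1: 0.44 * 0.56 = 0.2464
  Item 2: 0.32 * 0.68 = 0.2176
  Item 3: 0.46 * 0.54 = 0.2484
  Item 4: 0.24 * 0.76 = 0.1824
  Item 5: 0.41 * 0.59 = 0.2419
  Item 6: 0.49 * 0.51 = 0.2499
  Item 7: 0.22 * 0.78 = 0.1716
  Item 8: 0.54 * 0.46 = 0.2484
  Item 9: 0.28 * 0.72 = 0.2016
  Item 10: 0.26 * 0.74 = 0.1924
Sum(p_i * q_i) = 0.2464 + 0.2176 + 0.2484 + 0.1824 + 0.2419 + 0.2499 + 0.1716 + 0.2484 + 0.2016 + 0.1924 = 2.2006
KR-20 = (k/(k-1)) * (1 - Sum(p_i*q_i) / Var_total)
= (10/9) * (1 - 2.2006/4.4)
= 1.1111 * 0.4999
KR-20 = 0.5554

0.5554


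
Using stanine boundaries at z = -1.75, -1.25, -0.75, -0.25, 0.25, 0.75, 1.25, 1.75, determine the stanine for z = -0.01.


Stanine boundaries: [-1.75, -1.25, -0.75, -0.25, 0.25, 0.75, 1.25, 1.75]
z = -0.01
Check each boundary:
  z >= -1.75 -> could be stanine 2
  z >= -1.25 -> could be stanine 3
  z >= -0.75 -> could be stanine 4
  z >= -0.25 -> could be stanine 5
  z < 0.25
  z < 0.75
  z < 1.25
  z < 1.75
Highest qualifying boundary gives stanine = 5

5


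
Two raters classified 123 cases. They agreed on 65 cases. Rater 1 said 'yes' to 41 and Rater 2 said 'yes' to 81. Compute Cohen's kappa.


P_o = 65/123 = 0.528455
P_e = (41*81 + 82*42) / 15129 = 0.447154
kappa = (P_o - P_e) / (1 - P_e)
kappa = (0.528455 - 0.447154) / (1 - 0.447154)
kappa = 0.1471

0.1471


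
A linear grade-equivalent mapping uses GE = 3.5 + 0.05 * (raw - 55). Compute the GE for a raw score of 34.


raw - median = 34 - 55 = -21
slope * diff = 0.05 * -21 = -1.05
GE = 3.5 + -1.05
GE = 2.45

2.45


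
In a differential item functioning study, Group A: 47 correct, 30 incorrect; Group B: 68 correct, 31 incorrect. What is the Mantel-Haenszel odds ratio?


Odds_A = 47/30 = 1.5667
Odds_B = 68/31 = 2.1935
OR = Odds_A / Odds_B = 1.5667 / 2.1935
Exactly, OR = (47 * 31) / (30 * 68) = 1457 / 2040
OR = 0.7142

0.7142


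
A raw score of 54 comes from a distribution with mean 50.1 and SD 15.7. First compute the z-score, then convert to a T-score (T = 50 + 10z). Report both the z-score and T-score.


z = (X - mean) / SD = (54 - 50.1) / 15.7
z = 3.9 / 15.7
z = 0.2484
T-score = T = 50 + 10z
Carry z at full precision (z = 3.9 / 15.7) into the conversion:
T-score = 50 + 10 * (3.9 / 15.7) = 50 + 39 / 15.7
T-score = 50 + 2.4841
T-score = 52.4841

52.4841


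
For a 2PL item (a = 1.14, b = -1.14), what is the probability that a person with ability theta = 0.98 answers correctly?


a*(theta - b) = 1.14 * (0.98 - -1.14) = 2.4168
exp(-2.4168) = 0.0892
P = 1 / (1 + 0.0892)
P = 0.9181

0.9181


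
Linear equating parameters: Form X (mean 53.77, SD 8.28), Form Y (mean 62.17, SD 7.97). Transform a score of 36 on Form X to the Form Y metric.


slope = SD_Y / SD_X = 7.97 / 8.28 ~ 0.9626
intercept = mean_Y - slope * mean_X = 62.17 - (7.97 / 8.28) * 53.77 ~ 10.4131
Y = slope * X + intercept. To avoid rounding drift from the rounded slope/intercept, evaluate the equivalent form Y = mean_Y + SD_Y * (X - mean_X) / SD_X at full precision:
Y = 62.17 + 7.97 * (36 - 53.77) / 8.28
Y = 62.17 - 7.97 * 17.77 / 8.28
Y = 62.17 - 141.6269 / 8.28
Y = 62.17 - 17.1047
Y = 45.0653

45.0653


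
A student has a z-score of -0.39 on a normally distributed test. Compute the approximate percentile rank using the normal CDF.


CDF(z) = 0.5 * (1 + erf(z/sqrt(2)))
erf(-0.2758) = -0.3035
CDF = 0.3483
Percentile rank = 0.3483 * 100 = 34.83

34.83


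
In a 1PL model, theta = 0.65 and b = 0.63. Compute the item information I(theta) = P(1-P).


P = 1/(1+exp(-(0.65-0.63))) = 0.505
I = P*(1-P) = 0.505 * 0.495
I = 0.25

0.25


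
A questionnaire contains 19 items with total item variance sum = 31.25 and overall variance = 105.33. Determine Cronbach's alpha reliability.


alpha = (k/(k-1)) * (1 - sum(si^2)/s_total^2)
= (19/18) * (1 - 31.25/105.33)
alpha = 0.7424

0.7424


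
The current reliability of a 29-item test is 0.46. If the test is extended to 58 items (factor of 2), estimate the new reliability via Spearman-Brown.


r_new = (n * rxx) / (1 + (n-1) * rxx)
r_new = (2 * 0.46) / (1 + 1 * 0.46)
r_new = 0.92 / 1.46
r_new = 0.6301

0.6301


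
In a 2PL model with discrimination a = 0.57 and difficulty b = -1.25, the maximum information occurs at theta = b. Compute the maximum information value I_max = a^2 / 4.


For 2PL, max info at theta = b = -1.25
I_max = a^2 / 4 = 0.57^2 / 4
= 0.3249 / 4
I_max = 0.0812

0.0812


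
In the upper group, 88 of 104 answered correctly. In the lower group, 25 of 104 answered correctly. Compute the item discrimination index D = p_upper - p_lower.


p_upper = 88/104 = 0.8462
p_lower = 25/104 = 0.2404
D = 0.8462 - 0.2404 = 0.6058

0.6058


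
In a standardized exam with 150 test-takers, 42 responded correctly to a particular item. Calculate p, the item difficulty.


Item difficulty p = number correct / total examinees
p = 42 / 150
p = 0.28

0.28


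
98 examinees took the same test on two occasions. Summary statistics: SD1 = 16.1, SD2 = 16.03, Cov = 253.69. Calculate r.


r = cov(X,Y) / (SD_X * SD_Y)
r = 253.69 / (16.1 * 16.03)
r = 253.69 / 258.083
r = 0.983

0.983


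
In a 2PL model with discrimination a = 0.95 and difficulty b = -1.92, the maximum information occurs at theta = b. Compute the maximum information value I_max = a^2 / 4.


For 2PL, max info at theta = b = -1.92
I_max = a^2 / 4 = 0.95^2 / 4
= 0.9025 / 4
I_max = 0.2256

0.2256


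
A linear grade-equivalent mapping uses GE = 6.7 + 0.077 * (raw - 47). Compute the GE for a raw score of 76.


raw - median = 76 - 47 = 29
slope * diff = 0.077 * 29 = 2.233
GE = 6.7 + 2.233
GE = 8.933

8.933


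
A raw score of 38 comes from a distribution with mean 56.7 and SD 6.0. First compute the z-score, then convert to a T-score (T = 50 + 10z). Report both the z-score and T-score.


z = (X - mean) / SD = (38 - 56.7) / 6.0
z = -18.7 / 6.0
z = -3.1167
T-score = T = 50 + 10z
Carry z at full precision (z = -18.7 / 6.0) into the conversion:
T-score = 50 + 10 * (-18.7 / 6.0) = 50 + -187 / 6.0
T-score = 50 + -31.1667
T-score = 18.8333

18.8333


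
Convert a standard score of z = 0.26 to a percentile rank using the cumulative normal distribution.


CDF(z) = 0.5 * (1 + erf(z/sqrt(2)))
erf(0.1838) = 0.2051
CDF = 0.6026
Percentile rank = 0.6026 * 100 = 60.26

60.26


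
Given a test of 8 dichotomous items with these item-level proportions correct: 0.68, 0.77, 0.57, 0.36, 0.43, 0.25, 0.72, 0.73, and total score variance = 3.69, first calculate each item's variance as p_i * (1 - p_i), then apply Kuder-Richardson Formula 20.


For each item, compute p_i * q_i:
  Item 1: 0.68 * 0.32 = 0.2176
  Item 2: 0.77 * 0.23 = 0.1771
  Item 3: 0.57 * 0.43 = 0.2451
  Item 4: 0.36 * 0.64 = 0.2304
  Item 5: 0.43 * 0.57 = 0.2451
  Item 6: 0.25 * 0.75 = 0.1875
  Item 7: 0.72 * 0.28 = 0.2016
  Item 8: 0.73 * 0.27 = 0.1971
Sum(p_i * q_i) = 0.2176 + 0.1771 + 0.2451 + 0.2304 + 0.2451 + 0.1875 + 0.2016 + 0.1971 = 1.7015
KR-20 = (k/(k-1)) * (1 - Sum(p_i*q_i) / Var_total)
= (8/7) * (1 - 1.7015/3.69)
= 1.1429 * 0.5389
KR-20 = 0.6159

0.6159


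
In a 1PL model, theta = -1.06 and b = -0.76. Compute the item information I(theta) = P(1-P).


P = 1/(1+exp(-(-1.06--0.76))) = 0.4256
I = P*(1-P) = 0.4256 * 0.5744
I = 0.2445

0.2445


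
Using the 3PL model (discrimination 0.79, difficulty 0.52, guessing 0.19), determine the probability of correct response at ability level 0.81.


logit = 0.79*(0.81 - 0.52) = 0.2291
P* = 1/(1 + exp(-0.2291)) = 0.557
P = 0.19 + (1 - 0.19) * 0.557
P = 0.6412

0.6412


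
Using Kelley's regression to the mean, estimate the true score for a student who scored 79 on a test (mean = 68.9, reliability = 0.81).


T_est = rxx * X + (1 - rxx) * mean
T_est = 0.81 * 79 + 0.19 * 68.9
T_est = 63.99 + 13.091
T_est = 77.081

77.081


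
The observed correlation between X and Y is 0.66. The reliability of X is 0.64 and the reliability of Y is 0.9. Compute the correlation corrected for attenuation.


r_corrected = rxy / sqrt(rxx * ryy)
= 0.66 / sqrt(0.64 * 0.9)
= 0.66 / sqrt(0.576)
= 0.66 / 0.758947
r_corrected = 0.8696

0.8696


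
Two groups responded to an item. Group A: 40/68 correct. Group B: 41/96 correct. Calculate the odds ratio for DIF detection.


Odds_A = 40/28 = 1.4286
Odds_B = 41/55 = 0.7455
OR = Odds_A / Odds_B = 1.4286 / 0.7455
Exactly, OR = (40 * 55) / (28 * 41) = 2200 / 1148
OR = 1.9164

1.9164


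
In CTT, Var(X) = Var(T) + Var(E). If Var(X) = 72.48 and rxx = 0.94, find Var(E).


var_true = rxx * var_obs = 0.94 * 72.48 = 68.1312
var_error = var_obs - var_true
var_error = 72.48 - 68.1312
var_error = 4.3488

4.3488


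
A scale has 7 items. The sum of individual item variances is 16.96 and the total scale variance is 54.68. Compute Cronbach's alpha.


alpha = (k/(k-1)) * (1 - sum(si^2)/s_total^2)
= (7/6) * (1 - 16.96/54.68)
alpha = 0.8048

0.8048


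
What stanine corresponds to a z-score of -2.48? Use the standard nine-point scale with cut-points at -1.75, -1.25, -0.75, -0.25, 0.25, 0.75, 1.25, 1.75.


Stanine boundaries: [-1.75, -1.25, -0.75, -0.25, 0.25, 0.75, 1.25, 1.75]
z = -2.48
Check each boundary:
  z < -1.75
  z < -1.25
  z < -0.75
  z < -0.25
  z < 0.25
  z < 0.75
  z < 1.25
  z < 1.75
Highest qualifying boundary gives stanine = 1

1


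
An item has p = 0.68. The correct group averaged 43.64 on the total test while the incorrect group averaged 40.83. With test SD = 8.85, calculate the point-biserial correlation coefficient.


q = 1 - p = 0.32
rpb = ((M1 - M0) / SD) * sqrt(p * q)
rpb = ((43.64 - 40.83) / 8.85) * sqrt(0.68 * 0.32)
rpb = 0.1481

0.1481


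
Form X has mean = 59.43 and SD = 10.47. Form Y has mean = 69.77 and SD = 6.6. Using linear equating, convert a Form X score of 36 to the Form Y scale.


slope = SD_Y / SD_X = 6.6 / 10.47 ~ 0.6304
intercept = mean_Y - slope * mean_X = 69.77 - (6.6 / 10.47) * 59.43 ~ 32.307
Y = slope * X + intercept. To avoid rounding drift from the rounded slope/intercept, evaluate the equivalent form Y = mean_Y + SD_Y * (X - mean_X) / SD_X at full precision:
Y = 69.77 + 6.6 * (36 - 59.43) / 10.47
Y = 69.77 - 6.6 * 23.43 / 10.47
Y = 69.77 - 154.638 / 10.47
Y = 69.77 - 14.7696
Y = 55.0004

55.0004


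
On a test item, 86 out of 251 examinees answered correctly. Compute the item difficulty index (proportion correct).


Item difficulty p = number correct / total examinees
p = 86 / 251
p = 0.3426

0.3426


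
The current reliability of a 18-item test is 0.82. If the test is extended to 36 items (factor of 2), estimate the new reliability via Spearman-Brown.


r_new = (n * rxx) / (1 + (n-1) * rxx)
r_new = (2 * 0.82) / (1 + 1 * 0.82)
r_new = 1.64 / 1.82
r_new = 0.9011

0.9011


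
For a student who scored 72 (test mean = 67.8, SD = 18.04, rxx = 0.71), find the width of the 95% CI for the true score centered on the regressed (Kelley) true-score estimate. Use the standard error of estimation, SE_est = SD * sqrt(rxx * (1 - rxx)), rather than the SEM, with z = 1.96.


True score estimate = 0.71*72 + 0.29*67.8 = 70.782
SE_est = SD * sqrt(rxx * (1 - rxx)) = 18.04 * sqrt(0.71 * 0.29) = 18.04 * sqrt(0.2059) = 8.185867
CI = T_est +/- z * SE_est, so width = 2 * z * SE_est = 2 * 1.96 * 8.185867
Width = 32.0886

32.0886


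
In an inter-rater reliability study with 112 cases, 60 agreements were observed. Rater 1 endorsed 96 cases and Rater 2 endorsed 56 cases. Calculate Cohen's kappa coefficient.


P_o = 60/112 = 0.535714
P_e = (96*56 + 16*56) / 12544 = 0.5
kappa = (P_o - P_e) / (1 - P_e)
kappa = (0.535714 - 0.5) / (1 - 0.5)
kappa = 0.0714

0.0714


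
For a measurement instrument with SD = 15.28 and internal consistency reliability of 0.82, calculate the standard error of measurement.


SEM = SD * sqrt(1 - rxx)
SEM = 15.28 * sqrt(1 - 0.82)
SEM = 15.28 * sqrt(0.18) = 15.28 * 0.424264
SEM = 6.4828

6.4828


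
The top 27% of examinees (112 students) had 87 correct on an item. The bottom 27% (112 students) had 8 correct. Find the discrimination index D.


p_upper = 87/112 = 0.7768
p_lower = 8/112 = 0.0714
D = 0.7768 - 0.0714 = 0.7054

0.7054


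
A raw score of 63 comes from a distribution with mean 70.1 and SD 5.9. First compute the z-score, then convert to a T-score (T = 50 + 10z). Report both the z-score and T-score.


z = (X - mean) / SD = (63 - 70.1) / 5.9
z = -7.1 / 5.9
z = -1.2034
T-score = T = 50 + 10z
Carry z at full precision (z = -7.1 / 5.9) into the conversion:
T-score = 50 + 10 * (-7.1 / 5.9) = 50 + -71 / 5.9
T-score = 50 + -12.0339
T-score = 37.9661

37.9661


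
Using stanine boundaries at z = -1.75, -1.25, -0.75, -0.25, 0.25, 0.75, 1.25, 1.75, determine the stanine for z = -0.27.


Stanine boundaries: [-1.75, -1.25, -0.75, -0.25, 0.25, 0.75, 1.25, 1.75]
z = -0.27
Check each boundary:
  z >= -1.75 -> could be stanine 2
  z >= -1.25 -> could be stanine 3
  z >= -0.75 -> could be stanine 4
  z < -0.25
  z < 0.25
  z < 0.75
  z < 1.25
  z < 1.75
Highest qualifying boundary gives stanine = 4

4


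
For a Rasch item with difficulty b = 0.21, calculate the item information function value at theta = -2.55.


P = 1/(1+exp(-(-2.55-0.21))) = 0.0595
I = P*(1-P) = 0.0595 * 0.9405
I = 0.056

0.056


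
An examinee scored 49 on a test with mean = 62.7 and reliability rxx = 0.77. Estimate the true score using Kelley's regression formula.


T_est = rxx * X + (1 - rxx) * mean
T_est = 0.77 * 49 + 0.23 * 62.7
T_est = 37.73 + 14.421
T_est = 52.151

52.151


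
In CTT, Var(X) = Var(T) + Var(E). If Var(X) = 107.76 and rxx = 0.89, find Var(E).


var_true = rxx * var_obs = 0.89 * 107.76 = 95.9064
var_error = var_obs - var_true
var_error = 107.76 - 95.9064
var_error = 11.8536

11.8536


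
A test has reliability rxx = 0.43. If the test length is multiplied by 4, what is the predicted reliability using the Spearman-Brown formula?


r_new = (n * rxx) / (1 + (n-1) * rxx)
r_new = (4 * 0.43) / (1 + 3 * 0.43)
r_new = 1.72 / 2.29
r_new = 0.7511

0.7511


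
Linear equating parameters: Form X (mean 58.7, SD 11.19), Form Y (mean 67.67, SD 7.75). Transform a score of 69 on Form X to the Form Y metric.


slope = SD_Y / SD_X = 7.75 / 11.19 ~ 0.6926
intercept = mean_Y - slope * mean_X = 67.67 - (7.75 / 11.19) * 58.7 ~ 27.0154
Y = slope * X + intercept. To avoid rounding drift from the rounded slope/intercept, evaluate the equivalent form Y = mean_Y + SD_Y * (X - mean_X) / SD_X at full precision:
Y = 67.67 + 7.75 * (69 - 58.7) / 11.19
Y = 67.67 + 7.75 * 10.3 / 11.19
Y = 67.67 + 79.825 / 11.19
Y = 67.67 + 7.1336
Y = 74.8036

74.8036


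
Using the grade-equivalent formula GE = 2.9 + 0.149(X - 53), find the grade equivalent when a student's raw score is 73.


raw - median = 73 - 53 = 20
slope * diff = 0.149 * 20 = 2.98
GE = 2.9 + 2.98
GE = 5.88

5.88


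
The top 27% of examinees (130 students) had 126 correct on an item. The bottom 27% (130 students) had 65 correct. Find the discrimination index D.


p_upper = 126/130 = 0.9692
p_lower = 65/130 = 0.5
D = 0.9692 - 0.5 = 0.4692

0.4692


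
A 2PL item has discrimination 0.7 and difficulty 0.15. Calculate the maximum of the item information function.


For 2PL, max info at theta = b = 0.15
I_max = a^2 / 4 = 0.7^2 / 4
= 0.49 / 4
I_max = 0.1225

0.1225


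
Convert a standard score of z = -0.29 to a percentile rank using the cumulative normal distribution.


CDF(z) = 0.5 * (1 + erf(z/sqrt(2)))
erf(-0.2051) = -0.2282
CDF = 0.3859
Percentile rank = 0.3859 * 100 = 38.59

38.59
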